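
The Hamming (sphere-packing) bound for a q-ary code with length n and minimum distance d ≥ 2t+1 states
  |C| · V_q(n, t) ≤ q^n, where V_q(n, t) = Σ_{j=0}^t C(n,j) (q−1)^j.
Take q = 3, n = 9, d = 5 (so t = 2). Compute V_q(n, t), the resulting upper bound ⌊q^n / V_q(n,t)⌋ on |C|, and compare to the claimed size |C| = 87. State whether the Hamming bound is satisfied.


V_q(n, t) = 163, q^n = 19683, Hamming bound = 120, |C| = 87 ≤ bound (satisfied).

Step 1: Compute V_q(n, t) = Σ_{j=0}^2 C(n, j) (q−1)^j.
  j = 0: C(9,0)·(2)^0 = 1·1 = 1.
  j = 1: C(9,1)·(2)^1 = 9·2 = 18.
  j = 2: C(9,2)·(2)^2 = 36·4 = 144.
  V_q(n, t) = 1 + 18 + 144 = 163.
Step 2: q^n = 3^9 = 19683.
Step 3: Hamming bound ⌊q^n / V_q(n,t)⌋ = ⌊19683/163⌋ = 120.
Step 4: Compare |C| = 87 to 120: satisfied.
The claimed |C| lies below the Hamming bound.


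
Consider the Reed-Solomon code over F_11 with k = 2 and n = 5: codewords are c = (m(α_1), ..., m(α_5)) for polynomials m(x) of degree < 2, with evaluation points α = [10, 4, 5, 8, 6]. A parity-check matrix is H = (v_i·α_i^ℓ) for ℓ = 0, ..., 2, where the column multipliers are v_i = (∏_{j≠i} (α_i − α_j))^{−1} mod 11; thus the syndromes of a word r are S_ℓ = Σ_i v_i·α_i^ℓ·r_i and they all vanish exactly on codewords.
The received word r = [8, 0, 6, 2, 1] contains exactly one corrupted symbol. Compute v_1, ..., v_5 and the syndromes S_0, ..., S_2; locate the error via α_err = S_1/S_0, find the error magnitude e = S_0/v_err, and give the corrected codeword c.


S = (3, 8, 3), error at position 1, error magnitude e = 5, c = [3, 0, 6, 2, 1].

Step 1: column multipliers v_i = (∏_{j≠i}(α_i − α_j))^{−1} mod 11.
  i = 1 (α = 10): (10−4)(10−5)(10−8)(10−6) = 6·5·2·4 = 240 ≡ 9, so v_1 = 9^{−1} = 5 (mod 11).
  i = 2 (α = 4): (4−10)(4−5)(4−8)(4−6) = (−6)·(−1)·(−4)·(−2) = 48 ≡ 4, so v_2 = 4^{−1} = 3 (mod 11).
  i = 3 (α = 5): (5−10)(5−4)(5−8)(5−6) = (−5)·1·(−3)·(−1) = −15 ≡ 7, so v_3 = 7^{−1} = 8 (mod 11).
  i = 4 (α = 8): (8−10)(8−4)(8−5)(8−6) = (−2)·4·3·2 = −48 ≡ 7, so v_4 = 7^{−1} = 8 (mod 11).
  i = 5 (α = 6): (6−10)(6−4)(6−5)(6−8) = (−4)·2·1·(−2) = 16 ≡ 5, so v_5 = 5^{−1} = 9 (mod 11).
  v = [5, 3, 8, 8, 9].
Step 2: syndromes of r = [8, 0, 6, 2, 1] (all sums mod 11).
  S_0 = Σ v_i r_i = 5·8 + 3·0 + 8·6 + 8·2 + 9·1 = 113 ≡ 3.
  S_1 = Σ v_i α_i r_i = 5·10·8 + 3·4·0 + 8·5·6 + 8·8·2 + 9·6·1 = 822 ≡ 8.
  α_i^2 mod 11 = [1, 5, 3, 9, 3].
  S_2 = Σ v_i α_i^2 r_i = 5·1·8 + 3·5·0 + 8·3·6 + 8·9·2 + 9·3·1 = 355 ≡ 3.
  S = (3, 8, 3) ≠ 0, so r is not a codeword (an error is present).
Step 3: locate the error. For a single error e at position i, S_ℓ = v_i·e·α_i^ℓ, so α_err = S_1/S_0.
  S_0^{−1} = 3^{−1} = 4 (mod 11), so α_err = 8·4 = 32 ≡ 10 = α_1. Error position i = 1.
  Consistency check: S_2/S_1 = 3·7 = 21 ≡ 10 = α_err ✓ (single-error assumption holds).
Step 4: error magnitude e = S_0/v_1 = S_0·∏_{j≠1}(α_1 − α_j) = 3·9 = 27 ≡ 5 (mod 11).
Step 5: correct position 1: c_1 = r_1 − e = 8 − 5 ≡ 3 (mod 11). Hence c = [3, 0, 6, 2, 1].
  Check: interpolating c through the α_i gives m(x) = 9 + 6·x (degree < 2) with m(α_i) = c_i for every i, so c is indeed a codeword.


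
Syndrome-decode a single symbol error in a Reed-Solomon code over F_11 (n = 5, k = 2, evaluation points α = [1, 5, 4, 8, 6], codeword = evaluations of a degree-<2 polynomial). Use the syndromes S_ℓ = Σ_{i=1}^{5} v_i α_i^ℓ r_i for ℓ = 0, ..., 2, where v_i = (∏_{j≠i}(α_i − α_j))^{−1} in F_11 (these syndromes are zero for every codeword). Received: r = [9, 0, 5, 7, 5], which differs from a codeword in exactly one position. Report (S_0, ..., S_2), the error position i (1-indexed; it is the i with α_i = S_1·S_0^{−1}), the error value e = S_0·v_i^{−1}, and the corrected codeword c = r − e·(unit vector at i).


S = (5, 8, 4), error at position 5, error magnitude e = 10, c = [9, 0, 5, 7, 6].

Step 1: column multipliers v_i = (∏_{j≠i}(α_i − α_j))^{−1} mod 11.
  i = 1 (α = 1): (1−5)(1−4)(1−8)(1−6) = (−4)·(−3)·(−7)·(−5) = 420 ≡ 2, so v_1 = 2^{−1} = 6 (mod 11).
  i = 2 (α = 5): (5−1)(5−4)(5−8)(5−6) = 4·1·(−3)·(−1) = 12 ≡ 1, so v_2 = 1^{−1} = 1 (mod 11).
  i = 3 (α = 4): (4−1)(4−5)(4−8)(4−6) = 3·(−1)·(−4)·(−2) = −24 ≡ 9, so v_3 = 9^{−1} = 5 (mod 11).
  i = 4 (α = 8): (8−1)(8−5)(8−4)(8−6) = 7·3·4·2 = 168 ≡ 3, so v_4 = 3^{−1} = 4 (mod 11).
  i = 5 (α = 6): (6−1)(6−5)(6−4)(6−8) = 5·1·2·(−2) = −20 ≡ 2, so v_5 = 2^{−1} = 6 (mod 11).
  v = [6, 1, 5, 4, 6].
Step 2: syndromes of r = [9, 0, 5, 7, 5] (all sums mod 11).
  S_0 = Σ v_i r_i = 6·9 + 1·0 + 5·5 + 4·7 + 6·5 = 137 ≡ 5.
  S_1 = Σ v_i α_i r_i = 6·1·9 + 1·5·0 + 5·4·5 + 4·8·7 + 6·6·5 = 558 ≡ 8.
  α_i^2 mod 11 = [1, 3, 5, 9, 3].
  S_2 = Σ v_i α_i^2 r_i = 6·1·9 + 1·3·0 + 5·5·5 + 4·9·7 + 6·3·5 = 521 ≡ 4.
  S = (5, 8, 4) ≠ 0, so r is not a codeword (an error is present).
Step 3: locate the error. For a single error e at position i, S_ℓ = v_i·e·α_i^ℓ, so α_err = S_1/S_0.
  S_0^{−1} = 5^{−1} = 9 (mod 11), so α_err = 8·9 = 72 ≡ 6 = α_5. Error position i = 5.
  Consistency check: S_2/S_1 = 4·7 = 28 ≡ 6 = α_err ✓ (single-error assumption holds).
Step 4: error magnitude e = S_0/v_5 = S_0·∏_{j≠5}(α_5 − α_j) = 5·2 = 10 ≡ 10 (mod 11).
Step 5: correct position 5: c_5 = r_5 − e = 5 − 10 ≡ 6 (mod 11). Hence c = [9, 0, 5, 7, 6].
  Check: interpolating c through the α_i gives m(x) = 3 + 6·x (degree < 2) with m(α_i) = c_i for every i, so c is indeed a codeword.


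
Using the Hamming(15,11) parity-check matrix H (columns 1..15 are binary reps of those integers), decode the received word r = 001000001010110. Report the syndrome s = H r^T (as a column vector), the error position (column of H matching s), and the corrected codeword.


s = (0, 0, 1, 0)^T, error position = 2, corrected codeword c = 011000001010110

Compute s = H r^T mod 2 one row at a time:
  s_1 = 0 + 1 + 0 + 1 + 0 + 1 + 1 + 0 = 4 ≡ 0 (mod 2).
  s_2 = 0 + 0 + 0 + 0 + 0 + 1 + 1 + 0 = 2 ≡ 0 (mod 2).
  s_3 = 0 + 1 + 0 + 0 + 0 + 1 + 1 + 0 = 3 ≡ 1 (mod 2).
  s_4 = 0 + 1 + 0 + 0 + 1 + 1 + 1 + 0 = 4 ≡ 0 (mod 2).
s = (0, 0, 1, 0)^T — this equals column 2 of H (binary 0010), so error is at position 2.
Correct: flip bit 2 of r = 001000001010110 to get c = 011000001010110.


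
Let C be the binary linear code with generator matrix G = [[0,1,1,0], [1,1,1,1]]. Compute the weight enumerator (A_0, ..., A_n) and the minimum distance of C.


Weight distribution: A_0 = 1, A_2 = 2, A_4 = 1. Minimum distance d = 2.

Enumerate all 2^2 = 4 messages m ∈ F_2^2.
For each, compute codeword c = mG in F_2^4, then tally its weight.
  m = 00 → c = 0000, weight = 0.
  m = 10 → c = 0110, weight = 2.
  m = 01 → c = 1111, weight = 4.
  m = 11 → c = 1001, weight = 2.
Tally weights:
  weight 0: 1 codewords.
  weight 2: 2 codewords.
  weight 4: 1 codewords.
Minimum distance d = smallest w > 0 with A_w > 0 = 2.
Sanity: Σ A_w = 4 = 2^2 = 4 ✓.


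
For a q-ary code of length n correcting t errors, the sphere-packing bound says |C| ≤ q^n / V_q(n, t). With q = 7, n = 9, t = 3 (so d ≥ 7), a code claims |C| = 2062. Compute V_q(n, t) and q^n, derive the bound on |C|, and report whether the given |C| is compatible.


V_q(n, t) = 19495, q^n = 40353607, Hamming bound = 2069, |C| = 2062 ≤ bound (satisfied).

Step 1: Compute V_q(n, t) = Σ_{j=0}^3 C(n, j) (q−1)^j.
  j = 0: C(9,0)·(6)^0 = 1·1 = 1.
  j = 1: C(9,1)·(6)^1 = 9·6 = 54.
  j = 2: C(9,2)·(6)^2 = 36·36 = 1296.
  j = 3: C(9,3)·(6)^3 = 84·216 = 18144.
  V_q(n, t) = 1 + 54 + 1296 + 18144 = 19495.
Step 2: q^n = 7^9 = 40353607.
Step 3: Hamming bound ⌊q^n / V_q(n,t)⌋ = ⌊40353607/19495⌋ = 2069.
Step 4: Compare |C| = 2062 to 2069: satisfied.
The claimed |C| lies below the Hamming bound.


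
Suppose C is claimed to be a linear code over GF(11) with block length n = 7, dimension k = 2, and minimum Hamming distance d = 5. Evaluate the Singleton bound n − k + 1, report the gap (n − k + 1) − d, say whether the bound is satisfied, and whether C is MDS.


Singleton RHS = n − k + 1 = 6, slack = 1, bound satisfied, not MDS.

Singleton bound: d ≤ n − k + 1.
Here n = 7, k = 2, so n − k + 1 = 6.
Given d = 5, check d ≤ 6: YES.
Slack = (n − k + 1) − d = 1.
The code is NOT MDS (slack = 1 > 0).
Description: the claimed parameters are [7, 2, 5]_11; such a code would be non-MDS.


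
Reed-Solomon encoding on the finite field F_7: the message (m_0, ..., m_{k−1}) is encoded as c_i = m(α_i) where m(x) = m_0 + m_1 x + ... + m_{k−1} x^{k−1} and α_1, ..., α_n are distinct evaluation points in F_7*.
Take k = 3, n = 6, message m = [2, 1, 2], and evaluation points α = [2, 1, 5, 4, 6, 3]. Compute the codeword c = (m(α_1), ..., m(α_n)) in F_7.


c = [5, 5, 1, 3, 3, 2]

Message polynomial: m(x) = 2 + 1·x + 2·x^2 (mod 7).
For each evaluation point α_i, compute m(α_i) mod 7:
  α_1 = 2: Horner steps 2 → 5 → 5, so m(2) = 5.
  α_2 = 1: Horner steps 2 → 3 → 5, so m(1) = 5.
  α_3 = 5: Horner steps 2 → 4 → 1, so m(5) = 1.
  α_4 = 4: Horner steps 2 → 2 → 3, so m(4) = 3.
  α_5 = 6: Horner steps 2 → 6 → 3, so m(6) = 3.
  α_6 = 3: Horner steps 2 → 0 → 2, so m(3) = 2.
Codeword c = [5, 5, 1, 3, 3, 2] ∈ F_7^6.


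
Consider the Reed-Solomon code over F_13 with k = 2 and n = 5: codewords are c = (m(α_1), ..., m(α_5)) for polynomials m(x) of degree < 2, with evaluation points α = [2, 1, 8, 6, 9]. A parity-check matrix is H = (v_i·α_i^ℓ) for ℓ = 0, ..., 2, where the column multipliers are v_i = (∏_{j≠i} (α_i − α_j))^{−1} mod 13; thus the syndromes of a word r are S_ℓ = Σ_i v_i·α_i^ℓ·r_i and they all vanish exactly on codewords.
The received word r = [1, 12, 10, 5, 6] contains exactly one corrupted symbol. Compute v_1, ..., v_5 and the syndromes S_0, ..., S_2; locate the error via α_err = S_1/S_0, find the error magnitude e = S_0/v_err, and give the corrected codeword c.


S = (6, 12, 11), error at position 1, error magnitude e = 6, c = [8, 12, 10, 5, 6].

Step 1: column multipliers v_i = (∏_{j≠i}(α_i − α_j))^{−1} mod 13.
  i = 1 (α = 2): (2−1)(2−8)(2−6)(2−9) = 1·(−6)·(−4)·(−7) = −168 ≡ 1, so v_1 = 1^{−1} = 1 (mod 13).
  i = 2 (α = 1): (1−2)(1−8)(1−6)(1−9) = (−1)·(−7)·(−5)·(−8) = 280 ≡ 7, so v_2 = 7^{−1} = 2 (mod 13).
  i = 3 (α = 8): (8−2)(8−1)(8−6)(8−9) = 6·7·2·(−1) = −84 ≡ 7, so v_3 = 7^{−1} = 2 (mod 13).
  i = 4 (α = 6): (6−2)(6−1)(6−8)(6−9) = 4·5·(−2)·(−3) = 120 ≡ 3, so v_4 = 3^{−1} = 9 (mod 13).
  i = 5 (α = 9): (9−2)(9−1)(9−8)(9−6) = 7·8·1·3 = 168 ≡ 12, so v_5 = 12^{−1} = 12 (mod 13).
  v = [1, 2, 2, 9, 12].
Step 2: syndromes of r = [1, 12, 10, 5, 6] (all sums mod 13).
  S_0 = Σ v_i r_i = 1·1 + 2·12 + 2·10 + 9·5 + 12·6 = 162 ≡ 6.
  S_1 = Σ v_i α_i r_i = 1·2·1 + 2·1·12 + 2·8·10 + 9·6·5 + 12·9·6 = 1104 ≡ 12.
  α_i^2 mod 13 = [4, 1, 12, 10, 3].
  S_2 = Σ v_i α_i^2 r_i = 1·4·1 + 2·1·12 + 2·12·10 + 9·10·5 + 12·3·6 = 934 ≡ 11.
  S = (6, 12, 11) ≠ 0, so r is not a codeword (an error is present).
Step 3: locate the error. For a single error e at position i, S_ℓ = v_i·e·α_i^ℓ, so α_err = S_1/S_0.
  S_0^{−1} = 6^{−1} = 11 (mod 13), so α_err = 12·11 = 132 ≡ 2 = α_1. Error position i = 1.
  Consistency check: S_2/S_1 = 11·12 = 132 ≡ 2 = α_err ✓ (single-error assumption holds).
Step 4: error magnitude e = S_0/v_1 = S_0·∏_{j≠1}(α_1 − α_j) = 6·1 = 6 ≡ 6 (mod 13).
Step 5: correct position 1: c_1 = r_1 − e = 1 − 6 ≡ 8 (mod 13). Hence c = [8, 12, 10, 5, 6].
  Check: interpolating c through the α_i gives m(x) = 3 + 9·x (degree < 2) with m(α_i) = c_i for every i, so c is indeed a codeword.


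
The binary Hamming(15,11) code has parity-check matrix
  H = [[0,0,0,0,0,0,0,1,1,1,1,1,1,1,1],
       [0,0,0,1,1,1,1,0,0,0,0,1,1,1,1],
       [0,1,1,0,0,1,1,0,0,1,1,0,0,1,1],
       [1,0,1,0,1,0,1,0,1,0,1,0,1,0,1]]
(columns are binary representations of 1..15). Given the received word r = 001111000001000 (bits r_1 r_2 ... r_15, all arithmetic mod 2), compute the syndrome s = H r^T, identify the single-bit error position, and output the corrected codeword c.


s = (1, 0, 0, 0)^T, error position = 8, corrected codeword c = 001111010001000

Compute s = H r^T mod 2 one row at a time:
  s_1 = 0 + 0 + 0 + 0 + 1 + 0 + 0 + 0 = 1 ≡ 1 (mod 2).
  s_2 = 1 + 1 + 1 + 0 + 1 + 0 + 0 + 0 = 4 ≡ 0 (mod 2).
  s_3 = 0 + 1 + 1 + 0 + 0 + 0 + 0 + 0 = 2 ≡ 0 (mod 2).
  s_4 = 0 + 1 + 1 + 0 + 0 + 0 + 0 + 0 = 2 ≡ 0 (mod 2).
s = (1, 0, 0, 0)^T — this equals column 8 of H (binary 1000), so error is at position 8.
Correct: flip bit 8 of r = 001111000001000 to get c = 001111010001000.


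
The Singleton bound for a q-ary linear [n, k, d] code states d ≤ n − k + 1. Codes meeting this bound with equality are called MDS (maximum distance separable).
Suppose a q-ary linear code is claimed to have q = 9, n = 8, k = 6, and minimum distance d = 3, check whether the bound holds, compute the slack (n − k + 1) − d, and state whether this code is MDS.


Singleton RHS = n − k + 1 = 3, slack = 0, bound satisfied, MDS.

Singleton bound: d ≤ n − k + 1.
Here n = 8, k = 6, so n − k + 1 = 3.
Given d = 3, check d ≤ 3: YES.
Slack = (n − k + 1) − d = 0.
The code is MDS (slack = 0).
Description: the claimed parameters are [8, 6, 3]_9; such a code would be MDS (meets Singleton bound).


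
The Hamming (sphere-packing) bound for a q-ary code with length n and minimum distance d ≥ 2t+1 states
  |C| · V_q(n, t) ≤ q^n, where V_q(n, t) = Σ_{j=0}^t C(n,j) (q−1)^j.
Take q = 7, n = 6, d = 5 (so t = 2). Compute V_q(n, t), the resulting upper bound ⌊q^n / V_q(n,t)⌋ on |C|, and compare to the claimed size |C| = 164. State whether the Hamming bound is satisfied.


V_q(n, t) = 577, q^n = 117649, Hamming bound = 203, |C| = 164 ≤ bound (satisfied).

Step 1: Compute V_q(n, t) = Σ_{j=0}^2 C(n, j) (q−1)^j.
  j = 0: C(6,0)·(6)^0 = 1·1 = 1.
  j = 1: C(6,1)·(6)^1 = 6·6 = 36.
  j = 2: C(6,2)·(6)^2 = 15·36 = 540.
  V_q(n, t) = 1 + 36 + 540 = 577.
Step 2: q^n = 7^6 = 117649.
Step 3: Hamming bound ⌊q^n / V_q(n,t)⌋ = ⌊117649/577⌋ = 203.
Step 4: Compare |C| = 164 to 203: satisfied.
The claimed |C| lies below the Hamming bound.


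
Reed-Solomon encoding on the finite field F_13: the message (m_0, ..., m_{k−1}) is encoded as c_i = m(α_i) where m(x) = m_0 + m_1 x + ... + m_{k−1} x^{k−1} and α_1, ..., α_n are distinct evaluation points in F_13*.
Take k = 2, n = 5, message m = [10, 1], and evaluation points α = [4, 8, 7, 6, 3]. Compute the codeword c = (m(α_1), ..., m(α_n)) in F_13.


c = [1, 5, 4, 3, 0]

Message polynomial: m(x) = 10 + 1·x (mod 13).
For each evaluation point α_i, compute m(α_i) mod 13:
  α_1 = 4: Horner steps 1 → 1, so m(4) = 1.
  α_2 = 8: Horner steps 1 → 5, so m(8) = 5.
  α_3 = 7: Horner steps 1 → 4, so m(7) = 4.
  α_4 = 6: Horner steps 1 → 3, so m(6) = 3.
  α_5 = 3: Horner steps 1 → 0, so m(3) = 0.
Codeword c = [1, 5, 4, 3, 0] ∈ F_13^5.


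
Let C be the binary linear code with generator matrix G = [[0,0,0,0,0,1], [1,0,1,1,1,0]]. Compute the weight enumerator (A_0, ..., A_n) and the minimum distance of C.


Weight distribution: A_0 = 1, A_1 = 1, A_4 = 1, A_5 = 1. Minimum distance d = 1.

Enumerate all 2^2 = 4 messages m ∈ F_2^2.
For each, compute codeword c = mG in F_2^6, then tally its weight.
  m = 00 → c = 000000, weight = 0.
  m = 10 → c = 000001, weight = 1.
  m = 01 → c = 101110, weight = 4.
  m = 11 → c = 101111, weight = 5.
Tally weights:
  weight 0: 1 codewords.
  weight 1: 1 codewords.
  weight 4: 1 codewords.
  weight 5: 1 codewords.
Minimum distance d = smallest w > 0 with A_w > 0 = 1.
Sanity: Σ A_w = 4 = 2^2 = 4 ✓.


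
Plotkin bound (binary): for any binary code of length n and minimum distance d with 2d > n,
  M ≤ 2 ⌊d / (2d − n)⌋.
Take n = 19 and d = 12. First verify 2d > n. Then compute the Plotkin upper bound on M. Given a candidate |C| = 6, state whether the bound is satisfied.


Plotkin bound M ≤ 4; given |C| = 6 > bound (violated).

Check applicability: 2d = 24, n = 19.
2d − n = 5 > 0, so Plotkin applies.
Compute d/(2d−n) = 12/5 ≈ 2.4000.
⌊d/(2d−n)⌋ = 2.
Plotkin bound: M ≤ 2·2 = 4.
Given |C| = 6, check: VIOLATED.
This |C| is above the Plotkin bound, so no binary code with n = 19, d = 12 and 6 codewords exists.


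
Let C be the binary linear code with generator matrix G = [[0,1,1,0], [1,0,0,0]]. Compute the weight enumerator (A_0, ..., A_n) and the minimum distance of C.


Weight distribution: A_0 = 1, A_1 = 1, A_2 = 1, A_3 = 1. Minimum distance d = 1.

Enumerate all 2^2 = 4 messages m ∈ F_2^2.
For each, compute codeword c = mG in F_2^4, then tally its weight.
  m = 00 → c = 0000, weight = 0.
  m = 10 → c = 0110, weight = 2.
  m = 01 → c = 1000, weight = 1.
  m = 11 → c = 1110, weight = 3.
Tally weights:
  weight 0: 1 codewords.
  weight 1: 1 codewords.
  weight 2: 1 codewords.
  weight 3: 1 codewords.
Minimum distance d = smallest w > 0 with A_w > 0 = 1.
Sanity: Σ A_w = 4 = 2^2 = 4 ✓.


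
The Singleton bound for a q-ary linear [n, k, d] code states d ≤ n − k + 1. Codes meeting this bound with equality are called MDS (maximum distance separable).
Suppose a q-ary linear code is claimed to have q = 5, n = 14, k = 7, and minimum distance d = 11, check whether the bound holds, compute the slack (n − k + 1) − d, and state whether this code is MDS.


Singleton RHS = n − k + 1 = 8, slack = -3, bound violated (no such code; not MDS).

Singleton bound: d ≤ n − k + 1.
Here n = 14, k = 7, so n − k + 1 = 8.
Given d = 11, check d ≤ 8: NO.
Slack = (n − k + 1) − d = -3.
The slack is negative: d = 11 exceeds n − k + 1 = 8 by 3, so the Singleton bound is violated and no linear [14, 7, 11]_5 code can exist. In particular it is not MDS (MDS requires d = n − k + 1 exactly).
Description: the claimed parameters are [14, 7, 11]_5; such a code would be impossible (violates the Singleton bound).


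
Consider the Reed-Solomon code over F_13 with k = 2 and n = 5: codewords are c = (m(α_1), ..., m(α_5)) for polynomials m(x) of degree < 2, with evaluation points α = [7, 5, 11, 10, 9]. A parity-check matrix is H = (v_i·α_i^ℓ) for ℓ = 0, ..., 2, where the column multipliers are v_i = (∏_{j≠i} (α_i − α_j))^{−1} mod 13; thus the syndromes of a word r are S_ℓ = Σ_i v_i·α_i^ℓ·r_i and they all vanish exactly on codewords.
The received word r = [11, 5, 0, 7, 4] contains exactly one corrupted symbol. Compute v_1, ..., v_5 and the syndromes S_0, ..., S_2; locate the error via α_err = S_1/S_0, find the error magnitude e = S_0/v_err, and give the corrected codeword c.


S = (9, 8, 10), error at position 3, error magnitude e = 3, c = [11, 5, 10, 7, 4].

Step 1: column multipliers v_i = (∏_{j≠i}(α_i − α_j))^{−1} mod 13.
  i = 1 (α = 7): (7−5)(7−11)(7−10)(7−9) = 2·(−4)·(−3)·(−2) = −48 ≡ 4, so v_1 = 4^{−1} = 10 (mod 13).
  i = 2 (α = 5): (5−7)(5−11)(5−10)(5−9) = (−2)·(−6)·(−5)·(−4) = 240 ≡ 6, so v_2 = 6^{−1} = 11 (mod 13).
  i = 3 (α = 11): (11−7)(11−5)(11−10)(11−9) = 4·6·1·2 = 48 ≡ 9, so v_3 = 9^{−1} = 3 (mod 13).
  i = 4 (α = 10): (10−7)(10−5)(10−11)(10−9) = 3·5·(−1)·1 = −15 ≡ 11, so v_4 = 11^{−1} = 6 (mod 13).
  i = 5 (α = 9): (9−7)(9−5)(9−11)(9−10) = 2·4·(−2)·(−1) = 16 ≡ 3, so v_5 = 3^{−1} = 9 (mod 13).
  v = [10, 11, 3, 6, 9].
Step 2: syndromes of r = [11, 5, 0, 7, 4] (all sums mod 13).
  S_0 = Σ v_i r_i = 10·11 + 11·5 + 3·0 + 6·7 + 9·4 = 243 ≡ 9.
  S_1 = Σ v_i α_i r_i = 10·7·11 + 11·5·5 + 3·11·0 + 6·10·7 + 9·9·4 = 1789 ≡ 8.
  α_i^2 mod 13 = [10, 12, 4, 9, 3].
  S_2 = Σ v_i α_i^2 r_i = 10·10·11 + 11·12·5 + 3·4·0 + 6·9·7 + 9·3·4 = 2246 ≡ 10.
  S = (9, 8, 10) ≠ 0, so r is not a codeword (an error is present).
Step 3: locate the error. For a single error e at position i, S_ℓ = v_i·e·α_i^ℓ, so α_err = S_1/S_0.
  S_0^{−1} = 9^{−1} = 3 (mod 13), so α_err = 8·3 = 24 ≡ 11 = α_3. Error position i = 3.
  Consistency check: S_2/S_1 = 10·5 = 50 ≡ 11 = α_err ✓ (single-error assumption holds).
Step 4: error magnitude e = S_0/v_3 = S_0·∏_{j≠3}(α_3 − α_j) = 9·9 = 81 ≡ 3 (mod 13).
Step 5: correct position 3: c_3 = r_3 − e = 0 − 3 ≡ 10 (mod 13). Hence c = [11, 5, 10, 7, 4].
  Check: interpolating c through the α_i gives m(x) = 3 + 3·x (degree < 2) with m(α_i) = c_i for every i, so c is indeed a codeword.


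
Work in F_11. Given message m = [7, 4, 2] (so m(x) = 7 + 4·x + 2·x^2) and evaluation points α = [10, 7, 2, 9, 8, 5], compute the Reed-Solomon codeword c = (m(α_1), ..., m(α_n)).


c = [5, 1, 1, 7, 2, 0]

Message polynomial: m(x) = 7 + 4·x + 2·x^2 (mod 11).
For each evaluation point α_i, compute m(α_i) mod 11:
  α_1 = 10: Horner steps 2 → 2 → 5, so m(10) = 5.
  α_2 = 7: Horner steps 2 → 7 → 1, so m(7) = 1.
  α_3 = 2: Horner steps 2 → 8 → 1, so m(2) = 1.
  α_4 = 9: Horner steps 2 → 0 → 7, so m(9) = 7.
  α_5 = 8: Horner steps 2 → 9 → 2, so m(8) = 2.
  α_6 = 5: Horner steps 2 → 3 → 0, so m(5) = 0.
Codeword c = [5, 1, 1, 7, 2, 0] ∈ F_11^6.


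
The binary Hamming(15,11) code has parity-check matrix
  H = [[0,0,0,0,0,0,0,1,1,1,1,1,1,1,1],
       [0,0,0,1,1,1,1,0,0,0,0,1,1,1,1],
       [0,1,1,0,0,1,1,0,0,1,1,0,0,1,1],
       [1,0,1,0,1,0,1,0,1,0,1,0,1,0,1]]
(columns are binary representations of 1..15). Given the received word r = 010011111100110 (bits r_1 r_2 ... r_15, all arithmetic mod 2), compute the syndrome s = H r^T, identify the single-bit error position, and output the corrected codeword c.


s = (1, 1, 1, 0)^T, error position = 14, corrected codeword c = 010011111100100

Compute s = H r^T mod 2 one row at a time:
  s_1 = 1 + 1 + 1 + 0 + 0 + 1 + 1 + 0 = 5 ≡ 1 (mod 2).
  s_2 = 0 + 1 + 1 + 1 + 0 + 1 + 1 + 0 = 5 ≡ 1 (mod 2).
  s_3 = 1 + 0 + 1 + 1 + 1 + 0 + 1 + 0 = 5 ≡ 1 (mod 2).
  s_4 = 0 + 0 + 1 + 1 + 1 + 0 + 1 + 0 = 4 ≡ 0 (mod 2).
s = (1, 1, 1, 0)^T — this equals column 14 of H (binary 1110), so error is at position 14.
Correct: flip bit 14 of r = 010011111100110 to get c = 010011111100100.


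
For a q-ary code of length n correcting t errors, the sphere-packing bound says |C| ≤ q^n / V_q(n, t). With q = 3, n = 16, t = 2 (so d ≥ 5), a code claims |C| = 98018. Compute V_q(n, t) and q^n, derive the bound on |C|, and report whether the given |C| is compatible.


V_q(n, t) = 513, q^n = 43046721, Hamming bound = 83911, |C| = 98018 > bound (violated).

Step 1: Compute V_q(n, t) = Σ_{j=0}^2 C(n, j) (q−1)^j.
  j = 0: C(16,0)·(2)^0 = 1·1 = 1.
  j = 1: C(16,1)·(2)^1 = 16·2 = 32.
  j = 2: C(16,2)·(2)^2 = 120·4 = 480.
  V_q(n, t) = 1 + 32 + 480 = 513.
Step 2: q^n = 3^16 = 43046721.
Step 3: Hamming bound ⌊q^n / V_q(n,t)⌋ = ⌊43046721/513⌋ = 83911.
Step 4: Compare |C| = 98018 to 83911: violated.
The claimed |C| lies above the Hamming bound, so no 3-ary code of length 16 with d ≥ 5 can have 98018 codewords.


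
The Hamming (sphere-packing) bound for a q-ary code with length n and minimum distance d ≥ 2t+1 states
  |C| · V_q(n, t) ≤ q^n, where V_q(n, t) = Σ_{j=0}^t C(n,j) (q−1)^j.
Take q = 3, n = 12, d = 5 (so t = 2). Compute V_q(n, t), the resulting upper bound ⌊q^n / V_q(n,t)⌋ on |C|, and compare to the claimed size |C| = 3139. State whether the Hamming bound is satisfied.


V_q(n, t) = 289, q^n = 531441, Hamming bound = 1838, |C| = 3139 > bound (violated).

Step 1: Compute V_q(n, t) = Σ_{j=0}^2 C(n, j) (q−1)^j.
  j = 0: C(12,0)·(2)^0 = 1·1 = 1.
  j = 1: C(12,1)·(2)^1 = 12·2 = 24.
  j = 2: C(12,2)·(2)^2 = 66·4 = 264.
  V_q(n, t) = 1 + 24 + 264 = 289.
Step 2: q^n = 3^12 = 531441.
Step 3: Hamming bound ⌊q^n / V_q(n,t)⌋ = ⌊531441/289⌋ = 1838.
Step 4: Compare |C| = 3139 to 1838: violated.
The claimed |C| lies above the Hamming bound, so no 3-ary code of length 12 with d ≥ 5 can have 3139 codewords.


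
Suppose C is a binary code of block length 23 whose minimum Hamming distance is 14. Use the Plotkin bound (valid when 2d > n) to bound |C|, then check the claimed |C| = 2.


Plotkin bound M ≤ 4; given |C| = 2 ≤ bound (satisfied).

Check applicability: 2d = 28, n = 23.
2d − n = 5 > 0, so Plotkin applies.
Compute d/(2d−n) = 14/5 ≈ 2.8000.
⌊d/(2d−n)⌋ = 2.
Plotkin bound: M ≤ 2·2 = 4.
Given |C| = 2, check: satisfied.
This |C| is below the Plotkin bound.


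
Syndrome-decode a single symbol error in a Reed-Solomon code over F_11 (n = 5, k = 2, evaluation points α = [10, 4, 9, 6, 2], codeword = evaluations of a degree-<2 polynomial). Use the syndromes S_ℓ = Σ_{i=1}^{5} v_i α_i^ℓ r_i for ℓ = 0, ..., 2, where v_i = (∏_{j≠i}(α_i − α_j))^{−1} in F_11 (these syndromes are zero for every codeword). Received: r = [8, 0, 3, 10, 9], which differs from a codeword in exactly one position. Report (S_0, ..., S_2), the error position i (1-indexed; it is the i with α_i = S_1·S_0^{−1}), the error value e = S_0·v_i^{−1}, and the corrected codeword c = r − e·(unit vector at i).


S = (1, 2, 4), error at position 5, error magnitude e = 8, c = [8, 0, 3, 10, 1].

Step 1: column multipliers v_i = (∏_{j≠i}(α_i − α_j))^{−1} mod 11.
  i = 1 (α = 10): (10−4)(10−9)(10−6)(10−2) = 6·1·4·8 = 192 ≡ 5, so v_1 = 5^{−1} = 9 (mod 11).
  i = 2 (α = 4): (4−10)(4−9)(4−6)(4−2) = (−6)·(−5)·(−2)·2 = −120 ≡ 1, so v_2 = 1^{−1} = 1 (mod 11).
  i = 3 (α = 9): (9−10)(9−4)(9−6)(9−2) = (−1)·5·3·7 = −105 ≡ 5, so v_3 = 5^{−1} = 9 (mod 11).
  i = 4 (α = 6): (6−10)(6−4)(6−9)(6−2) = (−4)·2·(−3)·4 = 96 ≡ 8, so v_4 = 8^{−1} = 7 (mod 11).
  i = 5 (α = 2): (2−10)(2−4)(2−9)(2−6) = (−8)·(−2)·(−7)·(−4) = 448 ≡ 8, so v_5 = 8^{−1} = 7 (mod 11).
  v = [9, 1, 9, 7, 7].
Step 2: syndromes of r = [8, 0, 3, 10, 9] (all sums mod 11).
  S_0 = Σ v_i r_i = 9·8 + 1·0 + 9·3 + 7·10 + 7·9 = 232 ≡ 1.
  S_1 = Σ v_i α_i r_i = 9·10·8 + 1·4·0 + 9·9·3 + 7·6·10 + 7·2·9 = 1509 ≡ 2.
  α_i^2 mod 11 = [1, 5, 4, 3, 4].
  S_2 = Σ v_i α_i^2 r_i = 9·1·8 + 1·5·0 + 9·4·3 + 7·3·10 + 7·4·9 = 642 ≡ 4.
  S = (1, 2, 4) ≠ 0, so r is not a codeword (an error is present).
Step 3: locate the error. For a single error e at position i, S_ℓ = v_i·e·α_i^ℓ, so α_err = S_1/S_0.
  S_0^{−1} = 1^{−1} = 1 (mod 11), so α_err = 2·1 = 2 ≡ 2 = α_5. Error position i = 5.
  Consistency check: S_2/S_1 = 4·6 = 24 ≡ 2 = α_err ✓ (single-error assumption holds).
Step 4: error magnitude e = S_0/v_5 = S_0·∏_{j≠5}(α_5 − α_j) = 1·8 = 8 ≡ 8 (mod 11).
Step 5: correct position 5: c_5 = r_5 − e = 9 − 8 ≡ 1 (mod 11). Hence c = [8, 0, 3, 10, 1].
  Check: interpolating c through the α_i gives m(x) = 2 + 5·x (degree < 2) with m(α_i) = c_i for every i, so c is indeed a codeword.


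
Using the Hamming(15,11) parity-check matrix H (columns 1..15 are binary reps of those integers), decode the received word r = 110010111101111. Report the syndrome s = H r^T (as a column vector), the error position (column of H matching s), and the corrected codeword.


s = (1, 0, 1, 0)^T, error position = 10, corrected codeword c = 110010111001111

Compute s = H r^T mod 2 one row at a time:
  s_1 = 1 + 1 + 1 + 0 + 1 + 1 + 1 + 1 = 7 ≡ 1 (mod 2).
  s_2 = 0 + 1 + 0 + 1 + 1 + 1 + 1 + 1 = 6 ≡ 0 (mod 2).
  s_3 = 1 + 0 + 0 + 1 + 1 + 0 + 1 + 1 = 5 ≡ 1 (mod 2).
  s_4 = 1 + 0 + 1 + 1 + 1 + 0 + 1 + 1 = 6 ≡ 0 (mod 2).
s = (1, 0, 1, 0)^T — this equals column 10 of H (binary 1010), so error is at position 10.
Correct: flip bit 10 of r = 110010111101111 to get c = 110010111001111.


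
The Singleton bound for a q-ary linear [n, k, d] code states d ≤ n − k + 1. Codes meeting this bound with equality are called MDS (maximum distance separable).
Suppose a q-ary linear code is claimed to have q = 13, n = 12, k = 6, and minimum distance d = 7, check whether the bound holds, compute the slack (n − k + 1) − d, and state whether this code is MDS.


Singleton RHS = n − k + 1 = 7, slack = 0, bound satisfied, MDS.

Singleton bound: d ≤ n − k + 1.
Here n = 12, k = 6, so n − k + 1 = 7.
Given d = 7, check d ≤ 7: YES.
Slack = (n − k + 1) − d = 0.
The code is MDS (slack = 0).
Description: the claimed parameters are [12, 6, 7]_13; such a code would be MDS (meets Singleton bound).


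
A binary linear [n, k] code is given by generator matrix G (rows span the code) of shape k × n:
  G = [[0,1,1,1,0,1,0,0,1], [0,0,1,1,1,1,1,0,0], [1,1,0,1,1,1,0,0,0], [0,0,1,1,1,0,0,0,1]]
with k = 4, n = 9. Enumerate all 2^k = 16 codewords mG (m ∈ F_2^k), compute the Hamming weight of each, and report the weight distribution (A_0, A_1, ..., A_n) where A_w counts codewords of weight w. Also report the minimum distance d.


Weight distribution: A_0 = 1, A_2 = 1, A_3 = 2, A_4 = 5, A_5 = 6, A_6 = 1. Minimum distance d = 2.

Enumerate all 2^4 = 16 messages m ∈ F_2^4.
For each, compute codeword c = mG in F_2^9, then tally its weight.
  m = 0000 → c = 000000000, weight = 0.
  m = 1000 → c = 011101001, weight = 5.
  m = 0100 → c = 001111100, weight = 5.
  m = 1100 → c = 010010101, weight = 4.
  m = 0010 → c = 110111000, weight = 5.
  m = 1010 → c = 101010001, weight = 4.
  m = 0110 → c = 111000100, weight = 4.
  m = 1110 → c = 100101101, weight = 5.
  m = 0001 → c = 001110001, weight = 4.
  m = 1001 → c = 010011000, weight = 3.
  m = 0101 → c = 000001101, weight = 3.
  m = 1101 → c = 011100100, weight = 4.
  m = 0011 → c = 111001001, weight = 5.
  m = 1011 → c = 100100000, weight = 2.
  m = 0111 → c = 110110101, weight = 6.
  m = 1111 → c = 101011100, weight = 5.
Tally weights:
  weight 0: 1 codewords.
  weight 2: 1 codewords.
  weight 3: 2 codewords.
  weight 4: 5 codewords.
  weight 5: 6 codewords.
  weight 6: 1 codewords.
Minimum distance d = smallest w > 0 with A_w > 0 = 2.
Sanity: Σ A_w = 16 = 2^4 = 16 ✓.


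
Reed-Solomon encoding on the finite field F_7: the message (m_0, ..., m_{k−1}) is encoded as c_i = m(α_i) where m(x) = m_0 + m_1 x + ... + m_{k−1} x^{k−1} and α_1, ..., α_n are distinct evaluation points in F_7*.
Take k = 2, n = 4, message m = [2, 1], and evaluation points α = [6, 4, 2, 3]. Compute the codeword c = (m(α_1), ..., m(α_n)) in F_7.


c = [1, 6, 4, 5]

Message polynomial: m(x) = 2 + 1·x (mod 7).
For each evaluation point α_i, compute m(α_i) mod 7:
  α_1 = 6: Horner steps 1 → 1, so m(6) = 1.
  α_2 = 4: Horner steps 1 → 6, so m(4) = 6.
  α_3 = 2: Horner steps 1 → 4, so m(2) = 4.
  α_4 = 3: Horner steps 1 → 5, so m(3) = 5.
Codeword c = [1, 6, 4, 5] ∈ F_7^4.


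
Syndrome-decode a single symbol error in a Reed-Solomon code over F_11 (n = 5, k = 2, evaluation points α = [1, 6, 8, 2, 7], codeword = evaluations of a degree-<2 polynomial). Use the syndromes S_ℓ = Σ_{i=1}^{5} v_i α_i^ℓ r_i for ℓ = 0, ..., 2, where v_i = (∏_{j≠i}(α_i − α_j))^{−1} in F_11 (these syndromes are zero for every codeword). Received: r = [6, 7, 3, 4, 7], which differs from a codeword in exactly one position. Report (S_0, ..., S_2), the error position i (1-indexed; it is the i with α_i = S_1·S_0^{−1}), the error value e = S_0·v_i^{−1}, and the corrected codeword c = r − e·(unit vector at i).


S = (8, 1, 7), error at position 5, error magnitude e = 2, c = [6, 7, 3, 4, 5].

Step 1: column multipliers v_i = (∏_{j≠i}(α_i − α_j))^{−1} mod 11.
  i = 1 (α = 1): (1−6)(1−8)(1−2)(1−7) = (−5)·(−7)·(−1)·(−6) = 210 ≡ 1, so v_1 = 1^{−1} = 1 (mod 11).
  i = 2 (α = 6): (6−1)(6−8)(6−2)(6−7) = 5·(−2)·4·(−1) = 40 ≡ 7, so v_2 = 7^{−1} = 8 (mod 11).
  i = 3 (α = 8): (8−1)(8−6)(8−2)(8−7) = 7·2·6·1 = 84 ≡ 7, so v_3 = 7^{−1} = 8 (mod 11).
  i = 4 (α = 2): (2−1)(2−6)(2−8)(2−7) = 1·(−4)·(−6)·(−5) = −120 ≡ 1, so v_4 = 1^{−1} = 1 (mod 11).
  i = 5 (α = 7): (7−1)(7−6)(7−8)(7−2) = 6·1·(−1)·5 = −30 ≡ 3, so v_5 = 3^{−1} = 4 (mod 11).
  v = [1, 8, 8, 1, 4].
Step 2: syndromes of r = [6, 7, 3, 4, 7] (all sums mod 11).
  S_0 = Σ v_i r_i = 1·6 + 8·7 + 8·3 + 1·4 + 4·7 = 118 ≡ 8.
  S_1 = Σ v_i α_i r_i = 1·1·6 + 8·6·7 + 8·8·3 + 1·2·4 + 4·7·7 = 738 ≡ 1.
  α_i^2 mod 11 = [1, 3, 9, 4, 5].
  S_2 = Σ v_i α_i^2 r_i = 1·1·6 + 8·3·7 + 8·9·3 + 1·4·4 + 4·5·7 = 546 ≡ 7.
  S = (8, 1, 7) ≠ 0, so r is not a codeword (an error is present).
Step 3: locate the error. For a single error e at position i, S_ℓ = v_i·e·α_i^ℓ, so α_err = S_1/S_0.
  S_0^{−1} = 8^{−1} = 7 (mod 11), so α_err = 1·7 = 7 ≡ 7 = α_5. Error position i = 5.
  Consistency check: S_2/S_1 = 7·1 = 7 ≡ 7 = α_err ✓ (single-error assumption holds).
Step 4: error magnitude e = S_0/v_5 = S_0·∏_{j≠5}(α_5 − α_j) = 8·3 = 24 ≡ 2 (mod 11).
Step 5: correct position 5: c_5 = r_5 − e = 7 − 2 ≡ 5 (mod 11). Hence c = [6, 7, 3, 4, 5].
  Check: interpolating c through the α_i gives m(x) = 8 + 9·x (degree < 2) with m(α_i) = c_i for every i, so c is indeed a codeword.


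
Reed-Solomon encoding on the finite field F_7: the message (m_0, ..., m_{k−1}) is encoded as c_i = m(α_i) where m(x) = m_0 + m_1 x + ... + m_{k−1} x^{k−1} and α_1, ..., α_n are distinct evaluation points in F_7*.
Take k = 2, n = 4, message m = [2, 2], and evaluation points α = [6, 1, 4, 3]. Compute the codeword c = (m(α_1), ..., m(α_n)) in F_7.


c = [0, 4, 3, 1]

Message polynomial: m(x) = 2 + 2·x (mod 7).
For each evaluation point α_i, compute m(α_i) mod 7:
  α_1 = 6: Horner steps 2 → 0, so m(6) = 0.
  α_2 = 1: Horner steps 2 → 4, so m(1) = 4.
  α_3 = 4: Horner steps 2 → 3, so m(4) = 3.
  α_4 = 3: Horner steps 2 → 1, so m(3) = 1.
Codeword c = [0, 4, 3, 1] ∈ F_7^4.


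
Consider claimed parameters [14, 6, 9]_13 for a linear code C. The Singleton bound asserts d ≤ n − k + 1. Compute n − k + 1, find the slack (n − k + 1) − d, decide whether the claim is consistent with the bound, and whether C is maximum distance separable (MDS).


Singleton RHS = n − k + 1 = 9, slack = 0, bound satisfied, MDS.

Singleton bound: d ≤ n − k + 1.
Here n = 14, k = 6, so n − k + 1 = 9.
Given d = 9, check d ≤ 9: YES.
Slack = (n − k + 1) − d = 0.
The code is MDS (slack = 0).
Description: the claimed parameters are [14, 6, 9]_13; such a code would be MDS (meets Singleton bound).


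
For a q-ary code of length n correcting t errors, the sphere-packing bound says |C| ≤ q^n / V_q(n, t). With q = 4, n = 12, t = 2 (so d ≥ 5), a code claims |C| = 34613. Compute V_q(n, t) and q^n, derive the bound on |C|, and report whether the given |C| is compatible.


V_q(n, t) = 631, q^n = 16777216, Hamming bound = 26588, |C| = 34613 > bound (violated).

Step 1: Compute V_q(n, t) = Σ_{j=0}^2 C(n, j) (q−1)^j.
  j = 0: C(12,0)·(3)^0 = 1·1 = 1.
  j = 1: C(12,1)·(3)^1 = 12·3 = 36.
  j = 2: C(12,2)·(3)^2 = 66·9 = 594.
  V_q(n, t) = 1 + 36 + 594 = 631.
Step 2: q^n = 4^12 = 16777216.
Step 3: Hamming bound ⌊q^n / V_q(n,t)⌋ = ⌊16777216/631⌋ = 26588.
Step 4: Compare |C| = 34613 to 26588: violated.
The claimed |C| lies above the Hamming bound, so no 4-ary code of length 12 with d ≥ 5 can have 34613 codewords.


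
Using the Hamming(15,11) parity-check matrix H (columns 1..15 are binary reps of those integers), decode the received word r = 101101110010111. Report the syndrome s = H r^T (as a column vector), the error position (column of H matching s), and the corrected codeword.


s = (1, 0, 0, 0)^T, error position = 8, corrected codeword c = 101101100010111

Compute s = H r^T mod 2 one row at a time:
  s_1 = 1 + 0 + 0 + 1 + 0 + 1 + 1 + 1 = 5 ≡ 1 (mod 2).
  s_2 = 1 + 0 + 1 + 1 + 0 + 1 + 1 + 1 = 6 ≡ 0 (mod 2).
  s_3 = 0 + 1 + 1 + 1 + 0 + 1 + 1 + 1 = 6 ≡ 0 (mod 2).
  s_4 = 1 + 1 + 0 + 1 + 0 + 1 + 1 + 1 = 6 ≡ 0 (mod 2).
s = (1, 0, 0, 0)^T — this equals column 8 of H (binary 1000), so error is at position 8.
Correct: flip bit 8 of r = 101101110010111 to get c = 101101100010111.


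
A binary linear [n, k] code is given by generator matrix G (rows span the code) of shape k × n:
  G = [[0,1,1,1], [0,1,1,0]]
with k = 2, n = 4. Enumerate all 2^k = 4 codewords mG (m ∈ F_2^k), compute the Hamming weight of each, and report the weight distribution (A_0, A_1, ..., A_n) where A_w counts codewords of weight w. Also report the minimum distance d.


Weight distribution: A_0 = 1, A_1 = 1, A_2 = 1, A_3 = 1. Minimum distance d = 1.

Enumerate all 2^2 = 4 messages m ∈ F_2^2.
For each, compute codeword c = mG in F_2^4, then tally its weight.
  m = 00 → c = 0000, weight = 0.
  m = 10 → c = 0111, weight = 3.
  m = 01 → c = 0110, weight = 2.
  m = 11 → c = 0001, weight = 1.
Tally weights:
  weight 0: 1 codewords.
  weight 1: 1 codewords.
  weight 2: 1 codewords.
  weight 3: 1 codewords.
Minimum distance d = smallest w > 0 with A_w > 0 = 1.
Sanity: Σ A_w = 4 = 2^2 = 4 ✓.


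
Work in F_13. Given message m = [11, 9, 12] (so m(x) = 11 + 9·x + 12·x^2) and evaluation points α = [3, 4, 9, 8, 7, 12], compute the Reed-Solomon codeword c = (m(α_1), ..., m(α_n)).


c = [3, 5, 11, 6, 12, 1]

Message polynomial: m(x) = 11 + 9·x + 12·x^2 (mod 13).
For each evaluation point α_i, compute m(α_i) mod 13:
  α_1 = 3: Horner steps 12 → 6 → 3, so m(3) = 3.
  α_2 = 4: Horner steps 12 → 5 → 5, so m(4) = 5.
  α_3 = 9: Horner steps 12 → 0 → 11, so m(9) = 11.
  α_4 = 8: Horner steps 12 → 1 → 6, so m(8) = 6.
  α_5 = 7: Horner steps 12 → 2 → 12, so m(7) = 12.
  α_6 = 12: Horner steps 12 → 10 → 1, so m(12) = 1.
Codeword c = [3, 5, 11, 6, 12, 1] ∈ F_13^6.


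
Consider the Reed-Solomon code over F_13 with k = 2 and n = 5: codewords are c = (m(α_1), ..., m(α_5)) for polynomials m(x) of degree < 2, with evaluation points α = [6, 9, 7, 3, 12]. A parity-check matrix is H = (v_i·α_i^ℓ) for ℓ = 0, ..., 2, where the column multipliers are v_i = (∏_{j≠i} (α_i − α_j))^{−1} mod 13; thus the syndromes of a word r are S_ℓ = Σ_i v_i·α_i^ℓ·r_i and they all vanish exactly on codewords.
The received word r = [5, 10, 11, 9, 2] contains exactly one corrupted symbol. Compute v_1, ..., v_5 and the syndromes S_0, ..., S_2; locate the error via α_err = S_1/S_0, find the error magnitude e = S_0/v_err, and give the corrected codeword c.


S = (2, 6, 5), error at position 4, error magnitude e = 9, c = [5, 10, 11, 0, 2].

Step 1: column multipliers v_i = (∏_{j≠i}(α_i − α_j))^{−1} mod 13.
  i = 1 (α = 6): (6−9)(6−7)(6−3)(6−12) = (−3)·(−1)·3·(−6) = −54 ≡ 11, so v_1 = 11^{−1} = 6 (mod 13).
  i = 2 (α = 9): (9−6)(9−7)(9−3)(9−12) = 3·2·6·(−3) = −108 ≡ 9, so v_2 = 9^{−1} = 3 (mod 13).
  i = 3 (α = 7): (7−6)(7−9)(7−3)(7−12) = 1·(−2)·4·(−5) = 40 ≡ 1, so v_3 = 1^{−1} = 1 (mod 13).
  i = 4 (α = 3): (3−6)(3−9)(3−7)(3−12) = (−3)·(−6)·(−4)·(−9) = 648 ≡ 11, so v_4 = 11^{−1} = 6 (mod 13).
  i = 5 (α = 12): (12−6)(12−9)(12−7)(12−3) = 6·3·5·9 = 810 ≡ 4, so v_5 = 4^{−1} = 10 (mod 13).
  v = [6, 3, 1, 6, 10].
Step 2: syndromes of r = [5, 10, 11, 9, 2] (all sums mod 13).
  S_0 = Σ v_i r_i = 6·5 + 3·10 + 1·11 + 6·9 + 10·2 = 145 ≡ 2.
  S_1 = Σ v_i α_i r_i = 6·6·5 + 3·9·10 + 1·7·11 + 6·3·9 + 10·12·2 = 929 ≡ 6.
  α_i^2 mod 13 = [10, 3, 10, 9, 1].
  S_2 = Σ v_i α_i^2 r_i = 6·10·5 + 3·3·10 + 1·10·11 + 6·9·9 + 10·1·2 = 1006 ≡ 5.
  S = (2, 6, 5) ≠ 0, so r is not a codeword (an error is present).
Step 3: locate the error. For a single error e at position i, S_ℓ = v_i·e·α_i^ℓ, so α_err = S_1/S_0.
  S_0^{−1} = 2^{−1} = 7 (mod 13), so α_err = 6·7 = 42 ≡ 3 = α_4. Error position i = 4.
  Consistency check: S_2/S_1 = 5·11 = 55 ≡ 3 = α_err ✓ (single-error assumption holds).
Step 4: error magnitude e = S_0/v_4 = S_0·∏_{j≠4}(α_4 − α_j) = 2·11 = 22 ≡ 9 (mod 13).
Step 5: correct position 4: c_4 = r_4 − e = 9 − 9 ≡ 0 (mod 13). Hence c = [5, 10, 11, 0, 2].
  Check: interpolating c through the α_i gives m(x) = 8 + 6·x (degree < 2) with m(α_i) = c_i for every i, so c is indeed a codeword.
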